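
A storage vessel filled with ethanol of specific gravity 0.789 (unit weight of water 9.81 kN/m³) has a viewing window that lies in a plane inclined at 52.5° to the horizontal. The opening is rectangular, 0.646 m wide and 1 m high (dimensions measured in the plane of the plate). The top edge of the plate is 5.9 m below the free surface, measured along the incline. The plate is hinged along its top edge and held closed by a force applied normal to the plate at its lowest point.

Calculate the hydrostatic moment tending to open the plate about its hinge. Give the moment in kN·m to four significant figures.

γ = 0.789 × 9.81 = 7.74009 kN/m³.
Let θ = 52.5° be the plate's angle to the horizontal; measure y along the incline from where the plane meets the free surface. Vertical depth h = y·sinθ with sinθ = 0.793353.
The centroid lies 1/2 = 0.5 m below the top edge, so y_c = 5.9 + 0.5 = 6.4 m and h_c = 6.4 × 0.793353 = 5.07746 m.
A = 0.646 × 1 = 0.646 m².
Resultant F = γ·h_c·A = 7.74009 × 5.07746 × 0.646 = 25.3878 kN.
I_c = b·h³/12 = 0.646 × 1³/12 = 0.0538333 m⁴.
Centre of pressure: y_p = y_c + I_c/(y_c·A) = 6.4 + 0.0538333/(6.4 × 0.646) = 6.4 + 0.0130208 = 6.41302 m along the plane.
The resultant acts 0.5 + 0.0130208 = 0.513021 m (along the plate) below the hinge at the top edge, so the moment about the hinge is M = F × 0.513021 = 25.3878 × 0.513021 = 13.0245 kN·m.

M ≈ 13.02 kN·m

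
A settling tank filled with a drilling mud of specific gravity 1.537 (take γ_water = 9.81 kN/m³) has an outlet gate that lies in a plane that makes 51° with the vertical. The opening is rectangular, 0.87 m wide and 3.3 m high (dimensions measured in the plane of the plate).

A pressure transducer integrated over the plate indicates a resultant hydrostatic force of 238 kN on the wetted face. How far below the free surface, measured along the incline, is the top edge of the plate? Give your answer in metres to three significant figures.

y_top ≈ 7.09 m

γ = 1.537 × 9.81 = 15.07797 kN/m³.
A = 0.87 × 3.3 = 2.871 m².
From F = γ·h_c·A, the centroid depth is h_c = 238/(15.07797 × 2.871) = 5.49795 m.
The plate makes 51° with the vertical, i.e. θ = 90° − 51° = 39° to the horizontal. Measuring y along the incline from the free-surface line, vertical depth h = y·sinθ with sinθ = 0.629320.
Along the incline, y_c = h_c/sinθ = 5.49795/0.629320 = 8.73633 m.
The centroid lies 3.3/2 = 1.65 m below the top edge, so the top edge sits at y_top = 8.73633 − 1.65 = 7.08633 m along the incline.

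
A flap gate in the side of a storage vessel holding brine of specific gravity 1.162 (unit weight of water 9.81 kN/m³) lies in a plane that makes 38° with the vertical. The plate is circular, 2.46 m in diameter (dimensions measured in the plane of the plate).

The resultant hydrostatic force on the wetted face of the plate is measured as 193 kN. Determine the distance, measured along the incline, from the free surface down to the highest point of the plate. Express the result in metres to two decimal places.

y_top ≈ 3.29 m

γ = 1.162 × 9.81 = 11.39922 kN/m³.
A = π(1.23)² = 4.75292 m².
From F = γ·h_c·A, the centroid depth is h_c = 193/(11.39922 × 4.75292) = 3.56223 m.
The plate makes 38° with the vertical, i.e. θ = 90° − 38° = 52° to the horizontal. Measuring y along the incline from the free-surface line, vertical depth h = y·sinθ with sinθ = 0.788011.
Along the incline, y_c = h_c/sinθ = 3.56223/0.788011 = 4.52053 m.
The centroid is at the centre, 1.23 m below the top of the plate, so the highest point sits at y_top = 4.52053 − 1.23 = 3.29053 m along the incline.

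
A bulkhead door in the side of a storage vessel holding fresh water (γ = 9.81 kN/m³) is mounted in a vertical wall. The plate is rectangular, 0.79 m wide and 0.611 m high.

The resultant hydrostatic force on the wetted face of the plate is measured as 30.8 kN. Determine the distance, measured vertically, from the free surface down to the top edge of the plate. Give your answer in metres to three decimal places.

γ = 9.81 kN/m³.
A = 0.79 × 0.611 = 0.48269 m².
From F = γ·h_c·A, the centroid depth is h_c = 30.8/(9.81 × 0.48269) = 6.50449 m.
The centroid lies 0.611/2 = 0.3055 m below the top edge, so the top edge sits at h_top = 6.50449 − 0.3055 = 6.19899 m below the surface.

d_top ≈ 6.199 m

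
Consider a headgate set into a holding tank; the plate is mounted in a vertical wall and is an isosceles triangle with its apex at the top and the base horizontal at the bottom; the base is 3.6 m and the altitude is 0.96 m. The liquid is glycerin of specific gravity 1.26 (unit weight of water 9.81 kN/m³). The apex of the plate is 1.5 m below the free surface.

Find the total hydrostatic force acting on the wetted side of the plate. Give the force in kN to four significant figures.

γ = 1.26 × 9.81 = 12.3606 kN/m³.
With the apex up, the centroid sits 2h/3 = 2 × 0.96/3 = 0.64 m below the apex, so the centroid depth is h_c = 1.5 + 0.64 = 2.14 m.
A = ½ × 3.6 × 0.96 = 1.728 m².
Resultant F = γ·h_c·A = 12.3606 × 2.14 × 1.728 = 45.7085 kN.

F ≈ 45.71 kN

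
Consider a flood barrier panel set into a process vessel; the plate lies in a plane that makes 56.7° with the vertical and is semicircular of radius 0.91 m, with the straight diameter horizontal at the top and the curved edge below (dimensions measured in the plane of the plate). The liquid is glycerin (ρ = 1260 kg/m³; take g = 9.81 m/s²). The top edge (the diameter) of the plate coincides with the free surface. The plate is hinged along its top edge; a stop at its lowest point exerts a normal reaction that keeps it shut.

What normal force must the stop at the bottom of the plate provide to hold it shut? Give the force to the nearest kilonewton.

P ≈ 2 kN

γ = ρg = 1260 × 9.81 / 1000 = 12.3606 kN/m³.
The plate makes 56.7° with the vertical, i.e. θ = 90° − 56.7° = 33.3° to the horizontal. Measuring y along the incline from the free-surface line, vertical depth h = y·sinθ with sinθ = 0.549023.
The centroid of a semicircle lies 4r/(3π) = 0.386216 m from the diameter, here below the top edge, so y_c = 0.386216 m and h_c = 0.386216 × 0.549023 = 0.212041 m.
A = πr²/2 = π × 0.91²/2 = 1.30078 m².
Resultant F = γ·h_c·A = 12.3606 × 0.212041 × 1.30078 = 3.40928 kN.
I_c = (π/8 − 8/(9π))·r⁴ = 0.109757 × 0.91⁴ = 0.0752658 m⁴.
Centre of pressure: y_p = y_c + I_c/(y_c·A) = 0.386216 + 0.0752658/(0.386216 × 1.30078) = 0.386216 + 0.149818 = 0.536034 m along the plane.
The resultant acts 0.386216 + 0.149818 = 0.536034 m (along the plate) below the hinge at the top edge, so the moment about the hinge is M = F × 0.536034 = 3.40928 × 0.536034 = 1.82749 kN·m.
A normal force at the bottom, 0.91 m from the hinge, must supply this moment: P = 1.82749/0.91 = 2.00823 kN.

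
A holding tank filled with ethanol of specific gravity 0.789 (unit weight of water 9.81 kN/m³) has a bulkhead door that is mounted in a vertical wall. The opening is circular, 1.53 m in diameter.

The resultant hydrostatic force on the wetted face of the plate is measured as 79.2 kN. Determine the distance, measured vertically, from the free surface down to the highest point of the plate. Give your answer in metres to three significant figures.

γ = 0.789 × 9.81 = 7.74009 kN/m³.
A = π(0.765)² = 1.83854 m².
From F = γ·h_c·A, the centroid depth is h_c = 79.2/(7.74009 × 1.83854) = 5.56552 m.
The centroid is at the centre, 0.765 m below the top of the plate, so the highest point sits at h_top = 5.56552 − 0.765 = 4.80052 m below the surface.

d_top ≈ 4.80 m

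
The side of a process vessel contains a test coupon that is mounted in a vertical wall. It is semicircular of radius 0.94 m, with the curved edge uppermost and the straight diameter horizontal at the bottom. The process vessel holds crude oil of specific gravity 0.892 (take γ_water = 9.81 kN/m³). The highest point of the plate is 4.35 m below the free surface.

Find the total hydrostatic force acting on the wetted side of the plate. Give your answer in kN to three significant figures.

F ≈ 59.4 kN

γ = 0.892 × 9.81 = 8.75052 kN/m³.
The centroid lies 4r/(3π) = 0.398948 m above the diameter, so r − 4r/(3π) = 0.94 − 0.398948 = 0.541052 m below the topmost point, so the centroid depth is h_c = 4.35 + 0.541052 = 4.89105 m.
A = πr²/2 = π × 0.94²/2 = 1.38796 m².
Resultant F = γ·h_c·A = 8.75052 × 4.89105 × 1.38796 = 59.4036 kN.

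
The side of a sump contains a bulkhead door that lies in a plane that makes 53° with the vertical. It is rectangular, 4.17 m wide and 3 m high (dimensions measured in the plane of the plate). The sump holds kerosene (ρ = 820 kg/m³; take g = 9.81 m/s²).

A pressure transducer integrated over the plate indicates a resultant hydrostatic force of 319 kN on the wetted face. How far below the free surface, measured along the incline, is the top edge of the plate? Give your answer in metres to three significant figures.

γ = ρg = 820 × 9.81 / 1000 = 8.0442 kN/m³.
A = 4.17 × 3 = 12.51 m².
From F = γ·h_c·A, the centroid depth is h_c = 319/(8.0442 × 12.51) = 3.16994 m.
The plate makes 53° with the vertical, i.e. θ = 90° − 53° = 37° to the horizontal. Measuring y along the incline from the free-surface line, vertical depth h = y·sinθ with sinθ = 0.601815.
Along the incline, y_c = h_c/sinθ = 3.16994/0.601815 = 5.2673 m.
The centroid lies 3/2 = 1.5 m below the top edge, so the top edge sits at y_top = 5.2673 − 1.5 = 3.7673 m along the incline.

y_top ≈ 3.77 m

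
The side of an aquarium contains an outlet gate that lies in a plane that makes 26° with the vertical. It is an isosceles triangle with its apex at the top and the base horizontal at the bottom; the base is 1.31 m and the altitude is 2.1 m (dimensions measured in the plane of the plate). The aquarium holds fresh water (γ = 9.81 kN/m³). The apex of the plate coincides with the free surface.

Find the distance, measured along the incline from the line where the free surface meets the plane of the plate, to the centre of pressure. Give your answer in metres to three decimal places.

y_p = 1.575 m

γ = 9.81 kN/m³.
The plate makes 26° with the vertical, i.e. θ = 90° − 26° = 64° to the horizontal. Measuring y along the incline from the free-surface line, vertical depth h = y·sinθ with sinθ = 0.898794.
With the apex up, the centroid sits 2h/3 = 2 × 2.1/3 = 1.4 m below the apex, so y_c = 1.4 m and h_c = 1.4 × 0.898794 = 1.25831 m.
A = ½ × 1.31 × 2.1 = 1.3755 m².
Resultant F = γ·h_c·A = 9.81 × 1.25831 × 1.3755 = 16.9792 kN.
I_c = b·h³/36 = 1.31 × 2.1³/36 = 0.336998 m⁴.
Centre of pressure: y_p = y_c + I_c/(y_c·A) = 1.4 + 0.336998/(1.4 × 1.3755) = 1.4 + 0.175 = 1.575 m along the plane.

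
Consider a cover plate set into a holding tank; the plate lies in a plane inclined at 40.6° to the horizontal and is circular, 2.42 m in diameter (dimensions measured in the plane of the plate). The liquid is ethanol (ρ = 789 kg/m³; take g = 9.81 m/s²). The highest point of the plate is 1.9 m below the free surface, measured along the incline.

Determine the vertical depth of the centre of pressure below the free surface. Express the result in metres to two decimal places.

γ = ρg = 789 × 9.81 / 1000 = 7.74009 kN/m³.
Let θ = 40.6° be the plate's angle to the horizontal; measure y along the incline from where the plane meets the free surface. Vertical depth h = y·sinθ with sinθ = 0.650774.
The centroid is at the centre, 1.21 m below the top of the plate, so y_c = 1.9 + 1.21 = 3.11 m and h_c = 3.11 × 0.650774 = 2.02391 m.
A = π(1.21)² = 4.59961 m².
Resultant F = γ·h_c·A = 7.74009 × 2.02391 × 4.59961 = 72.054 kN.
I_c = πr⁴/4 = π × 1.21⁴/4 = 1.68357 m⁴.
Centre of pressure: y_p = y_c + I_c/(y_c·A) = 3.11 + 1.68357/(3.11 × 4.59961) = 3.11 + 0.117693 = 3.22769 m along the plane.
Vertically, h_p = y_p·sinθ = 3.22769 × 0.650774 = 2.1005 m.

h_p = 2.10 m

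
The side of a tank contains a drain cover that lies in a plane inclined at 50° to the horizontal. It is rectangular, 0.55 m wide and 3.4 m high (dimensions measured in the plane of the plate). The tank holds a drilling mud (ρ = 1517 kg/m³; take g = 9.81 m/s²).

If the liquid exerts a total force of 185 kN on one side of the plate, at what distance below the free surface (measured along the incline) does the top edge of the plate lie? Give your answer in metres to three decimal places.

y_top ≈ 6.978 m

γ = ρg = 1517 × 9.81 / 1000 = 14.88177 kN/m³.
A = 0.55 × 3.4 = 1.87 m².
From F = γ·h_c·A, the centroid depth is h_c = 185/(14.88177 × 1.87) = 6.64776 m.
Let θ = 50° be the plate's angle to the horizontal; measure y along the incline from where the plane meets the free surface. Vertical depth h = y·sinθ with sinθ = 0.766044.
Along the incline, y_c = h_c/sinθ = 6.64776/0.766044 = 8.67804 m.
The centroid lies 3.4/2 = 1.7 m below the top edge, so the top edge sits at y_top = 8.67804 − 1.7 = 6.97804 m along the incline.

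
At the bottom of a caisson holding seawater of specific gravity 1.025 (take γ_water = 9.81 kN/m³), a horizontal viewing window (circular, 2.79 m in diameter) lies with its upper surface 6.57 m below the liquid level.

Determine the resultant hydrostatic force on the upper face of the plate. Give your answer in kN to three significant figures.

F ≈ 404 kN

γ = 1.025 × 9.81 = 10.05525 kN/m³.
The plate is horizontal, so pressure is uniform at p = γ·h = 10.05525 × 6.57 = 66.063 kN/m².
A = π(1.395)² = 6.11362 m².
F = p·A = 66.063 × 6.11362 = 403.884 kN.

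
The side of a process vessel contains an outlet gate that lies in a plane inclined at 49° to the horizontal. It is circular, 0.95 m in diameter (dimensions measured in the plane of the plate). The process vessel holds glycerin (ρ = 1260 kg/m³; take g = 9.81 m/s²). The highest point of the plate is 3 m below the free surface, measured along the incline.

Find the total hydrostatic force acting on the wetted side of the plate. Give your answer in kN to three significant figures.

F ≈ 23.0 kN

γ = ρg = 1260 × 9.81 / 1000 = 12.3606 kN/m³.
Let θ = 49° be the plate's angle to the horizontal; measure y along the incline from where the plane meets the free surface. Vertical depth h = y·sinθ with sinθ = 0.754710.
The centroid is at the centre, 0.475 m below the top of the plate, so y_c = 3 + 0.475 = 3.475 m and h_c = 3.475 × 0.754710 = 2.62262 m.
A = π(0.475)² = 0.708822 m².
Resultant F = γ·h_c·A = 12.3606 × 2.62262 × 0.708822 = 22.978 kN.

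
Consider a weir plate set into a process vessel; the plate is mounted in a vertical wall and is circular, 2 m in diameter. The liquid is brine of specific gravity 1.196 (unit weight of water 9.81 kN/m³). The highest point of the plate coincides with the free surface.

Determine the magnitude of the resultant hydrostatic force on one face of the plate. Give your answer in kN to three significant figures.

γ = 1.196 × 9.81 = 11.73276 kN/m³.
The centroid is at the centre, 1 m below the top of the plate, so the centroid depth is h_c = 1 m.
A = π(1)² = 3.14159 m².
Resultant F = γ·h_c·A = 11.73276 × 1 × 3.14159 = 36.8595 kN.

F ≈ 36.9 kN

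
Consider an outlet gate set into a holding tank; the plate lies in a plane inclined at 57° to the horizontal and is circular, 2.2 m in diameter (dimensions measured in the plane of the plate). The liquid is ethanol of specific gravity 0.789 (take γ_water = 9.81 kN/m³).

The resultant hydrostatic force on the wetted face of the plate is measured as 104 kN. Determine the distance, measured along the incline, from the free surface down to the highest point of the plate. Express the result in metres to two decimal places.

y_top ≈ 3.11 m

γ = 0.789 × 9.81 = 7.74009 kN/m³.
A = π(1.1)² = 3.80133 m².
From F = γ·h_c·A, the centroid depth is h_c = 104/(7.74009 × 3.80133) = 3.53469 m.
Let θ = 57° be the plate's angle to the horizontal; measure y along the incline from where the plane meets the free surface. Vertical depth h = y·sinθ with sinθ = 0.838671.
Along the incline, y_c = h_c/sinθ = 3.53469/0.838671 = 4.21463 m.
The centroid is at the centre, 1.1 m below the top of the plate, so the highest point sits at y_top = 4.21463 − 1.1 = 3.11463 m along the incline.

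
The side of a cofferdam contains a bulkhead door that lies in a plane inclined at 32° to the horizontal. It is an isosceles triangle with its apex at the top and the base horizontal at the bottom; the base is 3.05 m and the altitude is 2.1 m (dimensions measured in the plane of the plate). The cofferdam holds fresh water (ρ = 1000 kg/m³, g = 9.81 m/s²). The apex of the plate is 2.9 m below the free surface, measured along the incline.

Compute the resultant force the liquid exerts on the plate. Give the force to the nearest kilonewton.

F ≈ 72 kN

γ = ρg = 1000 × 9.81 = 9810 N/m³ = 9.81 kN/m³.
Let θ = 32° be the plate's angle to the horizontal; measure y along the incline from where the plane meets the free surface. Vertical depth h = y·sinθ with sinθ = 0.529919.
With the apex up, the centroid sits 2h/3 = 2 × 2.1/3 = 1.4 m below the apex, so y_c = 2.9 + 1.4 = 4.3 m and h_c = 4.3 × 0.529919 = 2.27865 m.
A = ½ × 3.05 × 2.1 = 3.2025 m².
Resultant F = γ·h_c·A = 9.81 × 2.27865 × 3.2025 = 71.5873 kN.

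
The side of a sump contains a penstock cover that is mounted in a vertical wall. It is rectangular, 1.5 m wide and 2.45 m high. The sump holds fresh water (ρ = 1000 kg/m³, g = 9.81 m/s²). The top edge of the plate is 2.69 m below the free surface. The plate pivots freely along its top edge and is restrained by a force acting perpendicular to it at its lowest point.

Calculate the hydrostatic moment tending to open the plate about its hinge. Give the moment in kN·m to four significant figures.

M ≈ 190.9 kN·m

γ = ρg = 1000 × 9.81 = 9810 N/m³ = 9.81 kN/m³.
The centroid lies 2.45/2 = 1.225 m below the top edge, so the centroid depth is h_c = 2.69 + 1.225 = 3.915 m.
A = 1.5 × 2.45 = 3.675 m².
Resultant F = γ·h_c·A = 9.81 × 3.915 × 3.675 = 141.143 kN.
I_c = b·h³/12 = 1.5 × 2.45³/12 = 1.83827 m⁴.
Centre of pressure: y_p = y_c + I_c/(y_c·A) = 3.915 + 1.83827/(3.915 × 3.675) = 3.915 + 0.127767 = 4.04277 m along the plane.
The resultant acts 1.225 + 0.127767 = 1.35277 m (along the plate) below the hinge at the top edge, so the moment about the hinge is M = F × 1.35277 = 141.143 × 1.35277 = 190.934 kN·m.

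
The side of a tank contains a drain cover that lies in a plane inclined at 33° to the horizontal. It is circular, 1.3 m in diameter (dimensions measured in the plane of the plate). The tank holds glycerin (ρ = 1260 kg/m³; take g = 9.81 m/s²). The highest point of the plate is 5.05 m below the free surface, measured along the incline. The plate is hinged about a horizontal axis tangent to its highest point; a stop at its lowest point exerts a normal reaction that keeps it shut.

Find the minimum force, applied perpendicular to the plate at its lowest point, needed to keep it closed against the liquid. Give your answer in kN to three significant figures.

γ = ρg = 1260 × 9.81 / 1000 = 12.3606 kN/m³.
Let θ = 33° be the plate's angle to the horizontal; measure y along the incline from where the plane meets the free surface. Vertical depth h = y·sinθ with sinθ = 0.544639.
The centroid is at the centre, 0.65 m below the top of the plate, so y_c = 5.05 + 0.65 = 5.7 m and h_c = 5.7 × 0.544639 = 3.10444 m.
A = π(0.65)² = 1.32732 m².
Resultant F = γ·h_c·A = 12.3606 × 3.10444 × 1.32732 = 50.9329 kN.
I_c = πr⁴/4 = π × 0.65⁴/4 = 0.140198 m⁴.
Centre of pressure: y_p = y_c + I_c/(y_c·A) = 5.7 + 0.140198/(5.7 × 1.32732) = 5.7 + 0.0185307 = 5.71853 m along the plane.
The resultant acts 0.65 + 0.0185307 = 0.668531 m (along the plate) below the hinge at the top edge, so the moment about the hinge is M = F × 0.668531 = 50.9329 × 0.668531 = 34.0502 kN·m.
A normal force at the bottom, 1.3 m from the hinge, must supply this moment: P = 34.0502/1.3 = 26.1925 kN.

P ≈ 26.2 kN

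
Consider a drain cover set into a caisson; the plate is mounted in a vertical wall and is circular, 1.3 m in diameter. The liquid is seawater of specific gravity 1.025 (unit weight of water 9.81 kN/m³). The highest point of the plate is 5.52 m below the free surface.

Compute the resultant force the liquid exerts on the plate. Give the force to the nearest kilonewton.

γ = 1.025 × 9.81 = 10.05525 kN/m³.
The centroid is at the centre, 0.65 m below the top of the plate, so the centroid depth is h_c = 5.52 + 0.65 = 6.17 m.
A = π(0.65)² = 1.32732 m².
Resultant F = γ·h_c·A = 10.05525 × 6.17 × 1.32732 = 82.3481 kN.

F ≈ 82 kN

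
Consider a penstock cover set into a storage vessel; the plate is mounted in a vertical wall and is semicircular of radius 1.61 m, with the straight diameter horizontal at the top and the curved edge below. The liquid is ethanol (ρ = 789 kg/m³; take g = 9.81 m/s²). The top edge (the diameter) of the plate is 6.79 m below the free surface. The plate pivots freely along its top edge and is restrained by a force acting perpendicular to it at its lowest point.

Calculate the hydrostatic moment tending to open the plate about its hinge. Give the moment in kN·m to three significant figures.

M ≈ 167 kN·m

γ = ρg = 789 × 9.81 / 1000 = 7.74009 kN/m³.
The centroid of a semicircle lies 4r/(3π) = 0.683305 m from the diameter, here below the top edge, so the centroid depth is h_c = 6.79 + 0.683305 = 7.4733 m.
A = πr²/2 = π × 1.61²/2 = 4.07166 m².
Resultant F = γ·h_c·A = 7.74009 × 7.4733 × 4.07166 = 235.521 kN.
I_c = (π/8 − 8/(9π))·r⁴ = 0.109757 × 1.61⁴ = 0.737455 m⁴.
Centre of pressure: y_p = y_c + I_c/(y_c·A) = 7.4733 + 0.737455/(7.4733 × 4.07166) = 7.4733 + 0.0242355 = 7.49754 m along the plane.
The resultant acts 0.683305 + 0.0242355 = 0.707541 m (along the plate) below the hinge at the top edge, so the moment about the hinge is M = F × 0.707541 = 235.521 × 0.707541 = 166.641 kN·m.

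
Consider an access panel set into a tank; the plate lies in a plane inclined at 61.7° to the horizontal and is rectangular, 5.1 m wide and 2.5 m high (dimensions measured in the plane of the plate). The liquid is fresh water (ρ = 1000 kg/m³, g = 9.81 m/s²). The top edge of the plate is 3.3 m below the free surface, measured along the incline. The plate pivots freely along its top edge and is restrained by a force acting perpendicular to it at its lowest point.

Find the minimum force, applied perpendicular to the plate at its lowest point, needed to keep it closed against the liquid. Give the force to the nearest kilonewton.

γ = ρg = 1000 × 9.81 = 9810 N/m³ = 9.81 kN/m³.
Let θ = 61.7° be the plate's angle to the horizontal; measure y along the incline from where the plane meets the free surface. Vertical depth h = y·sinθ with sinθ = 0.880477.
The centroid lies 2.5/2 = 1.25 m below the top edge, so y_c = 3.3 + 1.25 = 4.55 m and h_c = 4.55 × 0.880477 = 4.00617 m.
A = 5.1 × 2.5 = 12.75 m².
Resultant F = γ·h_c·A = 9.81 × 4.00617 × 12.75 = 501.082 kN.
I_c = b·h³/12 = 5.1 × 2.5³/12 = 6.64062 m⁴.
Centre of pressure: y_p = y_c + I_c/(y_c·A) = 4.55 + 6.64062/(4.55 × 12.75) = 4.55 + 0.114469 = 4.66447 m along the plane.
The resultant acts 1.25 + 0.114469 = 1.36447 m (along the plate) below the hinge at the top edge, so the moment about the hinge is M = F × 1.36447 = 501.082 × 1.36447 = 683.711 kN·m.
A normal force at the bottom, 2.5 m from the hinge, must supply this moment: P = 683.711/2.5 = 273.484 kN.

P ≈ 273 kN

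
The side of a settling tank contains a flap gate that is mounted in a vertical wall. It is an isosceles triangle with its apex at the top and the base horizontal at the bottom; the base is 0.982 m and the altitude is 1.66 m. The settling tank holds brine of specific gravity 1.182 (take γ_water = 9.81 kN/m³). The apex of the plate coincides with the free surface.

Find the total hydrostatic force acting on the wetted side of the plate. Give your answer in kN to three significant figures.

γ = 1.182 × 9.81 = 11.59542 kN/m³.
With the apex up, the centroid sits 2h/3 = 2 × 1.66/3 = 1.10667 m below the apex, so the centroid depth is h_c = 1.10667 m.
A = ½ × 0.982 × 1.66 = 0.81506 m².
Resultant F = γ·h_c·A = 11.59542 × 1.10667 × 0.81506 = 10.4591 kN.

F ≈ 10.5 kN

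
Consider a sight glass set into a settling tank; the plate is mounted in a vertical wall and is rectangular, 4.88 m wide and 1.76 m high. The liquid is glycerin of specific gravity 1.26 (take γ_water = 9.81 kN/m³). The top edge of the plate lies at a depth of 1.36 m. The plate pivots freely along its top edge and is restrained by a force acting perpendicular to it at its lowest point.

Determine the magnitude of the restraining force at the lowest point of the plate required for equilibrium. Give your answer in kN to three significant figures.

P ≈ 134 kN

γ = 1.26 × 9.81 = 12.3606 kN/m³.
The centroid lies 1.76/2 = 0.88 m below the top edge, so the centroid depth is h_c = 1.36 + 0.88 = 2.24 m.
A = 4.88 × 1.76 = 8.5888 m².
Resultant F = γ·h_c·A = 12.3606 × 2.24 × 8.5888 = 237.804 kN.
I_c = b·h³/12 = 4.88 × 1.76³/12 = 2.21706 m⁴.
Centre of pressure: y_p = y_c + I_c/(y_c·A) = 2.24 + 2.21706/(2.24 × 8.5888) = 2.24 + 0.115238 = 2.35524 m along the plane.
The resultant acts 0.88 + 0.115238 = 0.995238 m (along the plate) below the hinge at the top edge, so the moment about the hinge is M = F × 0.995238 = 237.804 × 0.995238 = 236.672 kN·m.
A normal force at the bottom, 1.76 m from the hinge, must supply this moment: P = 236.672/1.76 = 134.473 kN.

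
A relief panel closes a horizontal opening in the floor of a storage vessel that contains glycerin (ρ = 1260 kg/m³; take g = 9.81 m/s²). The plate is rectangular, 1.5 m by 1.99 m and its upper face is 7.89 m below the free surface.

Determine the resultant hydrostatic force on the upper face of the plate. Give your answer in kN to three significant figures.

F ≈ 291 kN

γ = ρg = 1260 × 9.81 / 1000 = 12.3606 kN/m³.
The plate is horizontal, so pressure is uniform at p = γ·h = 12.3606 × 7.89 = 97.5251 kN/m².
A = 1.5 × 1.99 = 2.985 m².
F = p·A = 97.5251 × 2.985 = 291.112 kN.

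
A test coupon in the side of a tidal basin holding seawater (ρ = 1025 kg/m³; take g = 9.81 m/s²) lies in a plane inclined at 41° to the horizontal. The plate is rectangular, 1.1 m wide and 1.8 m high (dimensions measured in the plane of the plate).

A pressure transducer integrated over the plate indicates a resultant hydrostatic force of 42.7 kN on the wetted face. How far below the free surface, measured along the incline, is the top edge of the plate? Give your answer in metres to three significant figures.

γ = ρg = 1025 × 9.81 / 1000 = 10.05525 kN/m³.
A = 1.1 × 1.8 = 1.98 m².
From F = γ·h_c·A, the centroid depth is h_c = 42.7/(10.05525 × 1.98) = 2.14472 m.
Let θ = 41° be the plate's angle to the horizontal; measure y along the incline from where the plane meets the free surface. Vertical depth h = y·sinθ with sinθ = 0.656059.
Along the incline, y_c = h_c/sinθ = 2.14472/0.656059 = 3.2691 m.
The centroid lies 1.8/2 = 0.9 m below the top edge, so the top edge sits at y_top = 3.2691 − 0.9 = 2.3691 m along the incline.

y_top ≈ 2.37 m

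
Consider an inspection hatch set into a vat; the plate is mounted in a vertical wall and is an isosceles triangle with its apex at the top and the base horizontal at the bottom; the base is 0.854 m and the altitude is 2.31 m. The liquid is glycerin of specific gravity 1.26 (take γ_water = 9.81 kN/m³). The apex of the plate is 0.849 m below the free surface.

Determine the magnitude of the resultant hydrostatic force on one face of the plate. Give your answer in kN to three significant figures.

γ = 1.26 × 9.81 = 12.3606 kN/m³.
With the apex up, the centroid sits 2h/3 = 2 × 2.31/3 = 1.54 m below the apex, so the centroid depth is h_c = 0.849 + 1.54 = 2.389 m.
A = ½ × 0.854 × 2.31 = 0.98637 m².
Resultant F = γ·h_c·A = 12.3606 × 2.389 × 0.98637 = 29.127 kN.

F ≈ 29.1 kN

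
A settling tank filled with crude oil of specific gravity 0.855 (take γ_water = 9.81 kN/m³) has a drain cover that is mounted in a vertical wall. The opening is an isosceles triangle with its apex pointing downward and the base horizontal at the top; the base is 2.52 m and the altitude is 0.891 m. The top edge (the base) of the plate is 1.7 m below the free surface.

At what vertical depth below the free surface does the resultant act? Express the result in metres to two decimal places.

h_p = 2.02 m

γ = 0.855 × 9.81 = 8.38755 kN/m³.
With the apex down, the centroid sits h/3 = 0.891/3 = 0.297 m below the base (the top edge), so the centroid depth is h_c = 1.7 + 0.297 = 1.997 m.
A = ½ × 2.52 × 0.891 = 1.12266 m².
Resultant F = γ·h_c·A = 8.38755 × 1.997 × 1.12266 = 18.8045 kN.
I_c = b·h³/36 = 2.52 × 0.891³/36 = 0.0495144 m⁴.
Centre of pressure: y_p = y_c + I_c/(y_c·A) = 1.997 + 0.0495144/(1.997 × 1.12266) = 1.997 + 0.0220854 = 2.01909 m along the plane.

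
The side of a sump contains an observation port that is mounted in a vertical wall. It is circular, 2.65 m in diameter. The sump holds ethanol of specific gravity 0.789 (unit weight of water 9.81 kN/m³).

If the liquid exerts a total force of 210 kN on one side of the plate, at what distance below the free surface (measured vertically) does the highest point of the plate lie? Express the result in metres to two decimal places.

γ = 0.789 × 9.81 = 7.74009 kN/m³.
A = π(1.325)² = 5.51546 m².
From F = γ·h_c·A, the centroid depth is h_c = 210/(7.74009 × 5.51546) = 4.91917 m.
The centroid is at the centre, 1.325 m below the top of the plate, so the highest point sits at h_top = 4.91917 − 1.325 = 3.59417 m below the surface.

d_top ≈ 3.59 m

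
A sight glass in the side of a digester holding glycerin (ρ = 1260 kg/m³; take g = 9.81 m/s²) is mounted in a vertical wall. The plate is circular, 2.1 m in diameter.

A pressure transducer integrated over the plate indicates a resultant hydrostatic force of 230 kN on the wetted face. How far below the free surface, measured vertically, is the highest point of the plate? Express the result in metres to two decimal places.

d_top ≈ 4.32 m

γ = ρg = 1260 × 9.81 / 1000 = 12.3606 kN/m³.
A = π(1.05)² = 3.46361 m².
From F = γ·h_c·A, the centroid depth is h_c = 230/(12.3606 × 3.46361) = 5.37229 m.
The centroid is at the centre, 1.05 m below the top of the plate, so the highest point sits at h_top = 5.37229 − 1.05 = 4.32229 m below the surface.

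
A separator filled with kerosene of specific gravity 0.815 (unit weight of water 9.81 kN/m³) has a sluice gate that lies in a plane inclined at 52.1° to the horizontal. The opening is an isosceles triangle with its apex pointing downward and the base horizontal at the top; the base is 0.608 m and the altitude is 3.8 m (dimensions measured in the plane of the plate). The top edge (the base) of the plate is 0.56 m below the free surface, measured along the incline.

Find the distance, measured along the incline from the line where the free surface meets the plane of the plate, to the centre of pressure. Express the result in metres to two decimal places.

y_p = 2.27 m

γ = 0.815 × 9.81 = 7.99515 kN/m³.
Let θ = 52.1° be the plate's angle to the horizontal; measure y along the incline from where the plane meets the free surface. Vertical depth h = y·sinθ with sinθ = 0.789084.
With the apex down, the centroid sits h/3 = 3.8/3 = 1.26667 m below the base (the top edge), so y_c = 0.56 + 1.26667 = 1.82667 m and h_c = 1.82667 × 0.789084 = 1.4414 m.
A = ½ × 0.608 × 3.8 = 1.1552 m².
Resultant F = γ·h_c·A = 7.99515 × 1.4414 × 1.1552 = 13.3128 kN.
I_c = b·h³/36 = 0.608 × 3.8³/36 = 0.926727 m⁴.
Centre of pressure: y_p = y_c + I_c/(y_c·A) = 1.82667 + 0.926727/(1.82667 × 1.1552) = 1.82667 + 0.439172 = 2.26584 m along the plane.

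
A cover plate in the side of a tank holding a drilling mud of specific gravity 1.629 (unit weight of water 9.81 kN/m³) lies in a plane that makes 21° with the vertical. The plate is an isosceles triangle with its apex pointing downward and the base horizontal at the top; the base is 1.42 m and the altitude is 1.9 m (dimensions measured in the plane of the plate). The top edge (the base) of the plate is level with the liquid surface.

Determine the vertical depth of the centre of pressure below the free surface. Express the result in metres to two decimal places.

γ = 1.629 × 9.81 = 15.98049 kN/m³.
The plate makes 21° with the vertical, i.e. θ = 90° − 21° = 69° to the horizontal. Measuring y along the incline from the free-surface line, vertical depth h = y·sinθ with sinθ = 0.933580.
With the apex down, the centroid sits h/3 = 1.9/3 = 0.633333 m below the base (the top edge), so y_c = 0.633333 m and h_c = 0.633333 × 0.933580 = 0.591267 m.
A = ½ × 1.42 × 1.9 = 1.349 m².
Resultant F = γ·h_c·A = 15.98049 × 0.591267 × 1.349 = 12.7463 kN.
I_c = b·h³/36 = 1.42 × 1.9³/36 = 0.270549 m⁴.
Centre of pressure: y_p = y_c + I_c/(y_c·A) = 0.633333 + 0.270549/(0.633333 × 1.349) = 0.633333 + 0.316666 = 0.949999 m along the plane.
Vertically, h_p = y_p·sinθ = 0.949999 × 0.933580 = 0.8869 m.

h_p = 0.89 m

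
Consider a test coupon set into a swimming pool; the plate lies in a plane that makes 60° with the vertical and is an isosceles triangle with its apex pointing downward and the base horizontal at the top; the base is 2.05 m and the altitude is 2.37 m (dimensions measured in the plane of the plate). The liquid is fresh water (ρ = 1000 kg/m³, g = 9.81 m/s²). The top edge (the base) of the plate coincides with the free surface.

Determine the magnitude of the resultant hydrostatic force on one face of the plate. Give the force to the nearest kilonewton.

γ = ρg = 1000 × 9.81 = 9810 N/m³ = 9.81 kN/m³.
The plate makes 60° with the vertical, i.e. θ = 90° − 60° = 30° to the horizontal. Measuring y along the incline from the free-surface line, vertical depth h = y·sinθ with sinθ = 0.500000.
With the apex down, the centroid sits h/3 = 2.37/3 = 0.79 m below the base (the top edge), so y_c = 0.79 m and h_c = 0.79 × 0.500000 = 0.395 m.
A = ½ × 2.05 × 2.37 = 2.42925 m².
Resultant F = γ·h_c·A = 9.81 × 0.395 × 2.42925 = 9.41322 kN.

F ≈ 9 kN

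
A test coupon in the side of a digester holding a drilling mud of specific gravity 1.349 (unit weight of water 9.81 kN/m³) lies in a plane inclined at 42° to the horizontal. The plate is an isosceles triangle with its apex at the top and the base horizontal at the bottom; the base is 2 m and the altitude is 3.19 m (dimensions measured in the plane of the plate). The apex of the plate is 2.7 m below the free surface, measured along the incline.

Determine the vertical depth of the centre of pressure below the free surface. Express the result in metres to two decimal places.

h_p = 3.31 m

γ = 1.349 × 9.81 = 13.23369 kN/m³.
Let θ = 42° be the plate's angle to the horizontal; measure y along the incline from where the plane meets the free surface. Vertical depth h = y·sinθ with sinθ = 0.669131.
With the apex up, the centroid sits 2h/3 = 2 × 3.19/3 = 2.12667 m below the apex, so y_c = 2.7 + 2.12667 = 4.82667 m and h_c = 4.82667 × 0.669131 = 3.22967 m.
A = ½ × 2 × 3.19 = 3.19 m².
Resultant F = γ·h_c·A = 13.23369 × 3.22967 × 3.19 = 136.342 kN.
I_c = b·h³/36 = 2 × 3.19³/36 = 1.80343 m⁴.
Centre of pressure: y_p = y_c + I_c/(y_c·A) = 4.82667 + 1.80343/(4.82667 × 3.19) = 4.82667 + 0.117128 = 4.9438 m along the plane.
Vertically, h_p = y_p·sinθ = 4.9438 × 0.669131 = 3.30805 m.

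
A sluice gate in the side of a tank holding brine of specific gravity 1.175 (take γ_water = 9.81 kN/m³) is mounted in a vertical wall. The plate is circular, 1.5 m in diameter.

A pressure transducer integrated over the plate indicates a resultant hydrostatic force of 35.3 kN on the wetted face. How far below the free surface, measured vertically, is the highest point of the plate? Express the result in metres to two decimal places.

γ = 1.175 × 9.81 = 11.52675 kN/m³.
A = π(0.75)² = 1.76715 m².
From F = γ·h_c·A, the centroid depth is h_c = 35.3/(11.52675 × 1.76715) = 1.73298 m.
The centroid is at the centre, 0.75 m below the top of the plate, so the highest point sits at h_top = 1.73298 − 0.75 = 0.98298 m below the surface.

d_top ≈ 0.98 m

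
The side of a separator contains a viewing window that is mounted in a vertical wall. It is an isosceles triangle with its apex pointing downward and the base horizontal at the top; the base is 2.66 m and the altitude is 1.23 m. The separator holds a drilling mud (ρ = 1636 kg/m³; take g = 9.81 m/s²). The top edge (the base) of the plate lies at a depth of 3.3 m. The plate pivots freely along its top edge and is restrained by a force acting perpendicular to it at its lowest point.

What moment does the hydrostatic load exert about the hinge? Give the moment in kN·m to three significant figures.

M ≈ 42.1 kN·m

γ = ρg = 1636 × 9.81 / 1000 = 16.04916 kN/m³.
With the apex down, the centroid sits h/3 = 1.23/3 = 0.41 m below the base (the top edge), so the centroid depth is h_c = 3.3 + 0.41 = 3.71 m.
A = ½ × 2.66 × 1.23 = 1.6359 m².
Resultant F = γ·h_c·A = 16.04916 × 3.71 × 1.6359 = 97.4054 kN.
I_c = b·h³/36 = 2.66 × 1.23³/36 = 0.137497 m⁴.
Centre of pressure: y_p = y_c + I_c/(y_c·A) = 3.71 + 0.137497/(3.71 × 1.6359) = 3.71 + 0.0226549 = 3.73265 m along the plane.
The resultant acts 0.41 + 0.0226549 = 0.432655 m (along the plate) below the hinge at the top edge, so the moment about the hinge is M = F × 0.432655 = 97.4054 × 0.432655 = 42.1429 kN·m.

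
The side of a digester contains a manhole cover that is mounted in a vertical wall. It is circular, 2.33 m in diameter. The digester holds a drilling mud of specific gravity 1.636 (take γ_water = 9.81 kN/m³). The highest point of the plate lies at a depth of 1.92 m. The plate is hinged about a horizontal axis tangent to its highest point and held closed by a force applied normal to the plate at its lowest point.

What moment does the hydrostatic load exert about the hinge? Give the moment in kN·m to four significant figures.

γ = 1.636 × 9.81 = 16.04916 kN/m³.
The centroid is at the centre, 1.165 m below the top of the plate, so the centroid depth is h_c = 1.92 + 1.165 = 3.085 m.
A = π(1.165)² = 4.26385 m².
Resultant F = γ·h_c·A = 16.04916 × 3.085 × 4.26385 = 211.11 kN.
I_c = πr⁴/4 = π × 1.165⁴/4 = 1.44675 m⁴.
Centre of pressure: y_p = y_c + I_c/(y_c·A) = 3.085 + 1.44675/(3.085 × 4.26385) = 3.085 + 0.109986 = 3.19499 m along the plane.
The resultant acts 1.165 + 0.109986 = 1.27499 m (along the plate) below the hinge at the top edge, so the moment about the hinge is M = F × 1.27499 = 211.11 × 1.27499 = 269.163 kN·m.

M ≈ 269.2 kN·m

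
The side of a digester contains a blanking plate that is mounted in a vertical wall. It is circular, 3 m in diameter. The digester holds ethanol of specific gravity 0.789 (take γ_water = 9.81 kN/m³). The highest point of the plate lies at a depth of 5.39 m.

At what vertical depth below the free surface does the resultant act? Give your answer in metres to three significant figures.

h_p = 6.97 m

γ = 0.789 × 9.81 = 7.74009 kN/m³.
The centroid is at the centre, 1.5 m below the top of the plate, so the centroid depth is h_c = 5.39 + 1.5 = 6.89 m.
A = π(1.5)² = 7.06858 m².
Resultant F = γ·h_c·A = 7.74009 × 6.89 × 7.06858 = 376.962 kN.
I_c = πr⁴/4 = π × 1.5⁴/4 = 3.97608 m⁴.
Centre of pressure: y_p = y_c + I_c/(y_c·A) = 6.89 + 3.97608/(6.89 × 7.06858) = 6.89 + 0.0816401 = 6.97164 m along the plane.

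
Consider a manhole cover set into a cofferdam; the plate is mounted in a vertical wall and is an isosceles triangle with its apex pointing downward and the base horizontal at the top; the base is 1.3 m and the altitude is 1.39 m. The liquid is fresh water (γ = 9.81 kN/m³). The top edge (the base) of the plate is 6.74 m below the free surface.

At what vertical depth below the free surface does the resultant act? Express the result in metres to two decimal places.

h_p = 7.22 m

γ = 9.81 kN/m³.
With the apex down, the centroid sits h/3 = 1.39/3 = 0.463333 m below the base (the top edge), so the centroid depth is h_c = 6.74 + 0.463333 = 7.20333 m.
A = ½ × 1.3 × 1.39 = 0.9035 m².
Resultant F = γ·h_c·A = 9.81 × 7.20333 × 0.9035 = 63.8455 kN.
I_c = b·h³/36 = 1.3 × 1.39³/36 = 0.0969807 m⁴.
Centre of pressure: y_p = y_c + I_c/(y_c·A) = 7.20333 + 0.0969807/(7.20333 × 0.9035) = 7.20333 + 0.0149013 = 7.21823 m along the plane.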